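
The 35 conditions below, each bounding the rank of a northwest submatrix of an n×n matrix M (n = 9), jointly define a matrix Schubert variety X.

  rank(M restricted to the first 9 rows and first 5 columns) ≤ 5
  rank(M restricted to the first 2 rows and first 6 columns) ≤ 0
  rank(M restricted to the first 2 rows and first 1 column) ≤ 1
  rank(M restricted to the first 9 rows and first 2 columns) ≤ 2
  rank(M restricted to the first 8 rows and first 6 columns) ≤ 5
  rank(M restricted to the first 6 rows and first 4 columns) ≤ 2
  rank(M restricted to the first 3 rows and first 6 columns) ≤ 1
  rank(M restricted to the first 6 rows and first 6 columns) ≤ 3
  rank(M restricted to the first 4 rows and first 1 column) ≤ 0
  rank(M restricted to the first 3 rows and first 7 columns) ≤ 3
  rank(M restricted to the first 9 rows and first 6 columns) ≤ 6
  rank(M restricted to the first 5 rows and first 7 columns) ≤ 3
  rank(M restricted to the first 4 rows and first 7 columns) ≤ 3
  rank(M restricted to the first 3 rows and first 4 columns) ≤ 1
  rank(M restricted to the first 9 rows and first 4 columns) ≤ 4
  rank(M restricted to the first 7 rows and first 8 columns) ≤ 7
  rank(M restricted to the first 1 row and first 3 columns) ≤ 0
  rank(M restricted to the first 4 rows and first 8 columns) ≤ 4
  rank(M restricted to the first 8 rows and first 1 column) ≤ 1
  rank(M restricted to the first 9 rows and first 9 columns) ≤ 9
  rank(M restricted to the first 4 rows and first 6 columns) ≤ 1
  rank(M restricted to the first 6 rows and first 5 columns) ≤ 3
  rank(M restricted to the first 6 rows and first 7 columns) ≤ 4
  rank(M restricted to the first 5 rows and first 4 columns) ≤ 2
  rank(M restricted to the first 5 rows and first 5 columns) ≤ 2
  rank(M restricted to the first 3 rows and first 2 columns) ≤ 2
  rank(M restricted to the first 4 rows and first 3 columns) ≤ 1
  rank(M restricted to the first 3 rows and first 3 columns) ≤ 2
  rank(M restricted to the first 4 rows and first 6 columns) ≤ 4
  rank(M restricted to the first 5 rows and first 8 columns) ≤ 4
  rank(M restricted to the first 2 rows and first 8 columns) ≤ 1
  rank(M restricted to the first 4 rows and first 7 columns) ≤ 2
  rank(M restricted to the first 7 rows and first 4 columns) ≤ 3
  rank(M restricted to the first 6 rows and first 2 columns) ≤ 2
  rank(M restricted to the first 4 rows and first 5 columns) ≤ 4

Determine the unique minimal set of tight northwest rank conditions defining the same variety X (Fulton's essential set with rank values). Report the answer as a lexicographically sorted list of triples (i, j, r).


Recovering R(i,j) via the rank-extension bound from the 35 conditions:

  i=1: 0 | 0 | 0 | 0 | 0 | 0 | 1 | 1 | 1
  i=2: 0 | 0 | 0 | 0 | 0 | 0 | 1 | 1 | 2
  i=3: 0 | 1 | 1 | 1 | 1 | 1 | 2 | 2 | 3
  i=4: 0 | 1 | 1 | 1 | 1 | 1 | 2 | 3 | 4
  i=5: 1 | 2 | 2 | 2 | 2 | 2 | 3 | 4 | 5
  i=6: 1 | 2 | 2 | 2 | 3 | 3 | 4 | 5 | 6
  i=7: 1 | 2 | 3 | 3 | 4 | 4 | 5 | 6 | 7
  i=8: 1 | 2 | 3 | 4 | 5 | 5 | 6 | 7 | 8
  i=9: 1 | 2 | 3 | 4 | 5 | 6 | 7 | 8 | 9

second differences of R give the permutation w = (7, 9, 2, 8, 1, 5, 3, 4, 6).

5 SE-corners of the 21-cell Rothe diagram give Ess(w):

[(2, 6, 0), (2, 8, 1), (4, 1, 0), (4, 6, 1), (6, 4, 2)]


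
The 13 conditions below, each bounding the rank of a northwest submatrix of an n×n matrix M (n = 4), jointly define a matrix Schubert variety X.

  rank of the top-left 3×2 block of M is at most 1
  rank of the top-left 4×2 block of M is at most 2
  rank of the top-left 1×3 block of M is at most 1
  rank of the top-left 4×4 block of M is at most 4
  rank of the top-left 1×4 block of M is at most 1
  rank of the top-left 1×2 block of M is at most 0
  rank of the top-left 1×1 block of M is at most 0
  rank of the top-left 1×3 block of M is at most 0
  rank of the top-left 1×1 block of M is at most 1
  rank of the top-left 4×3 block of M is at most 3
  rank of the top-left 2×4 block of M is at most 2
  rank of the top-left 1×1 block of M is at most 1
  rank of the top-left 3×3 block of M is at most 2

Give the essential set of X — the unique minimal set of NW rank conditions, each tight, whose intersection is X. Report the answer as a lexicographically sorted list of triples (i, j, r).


Rank table r_w(4×4) implied by the 13 constraints:

  R[1]: 0  0  0  1
  R[2]: 1  1  1  2
  R[3]: 1  1  2  3
  R[4]: 1  2  3  4

so w = (4, 1, 3, 2).

Rothe diagram D(w) (4 cells), 2 SE-corners (essential conditions):

[(1, 3, 0), (3, 2, 1)]


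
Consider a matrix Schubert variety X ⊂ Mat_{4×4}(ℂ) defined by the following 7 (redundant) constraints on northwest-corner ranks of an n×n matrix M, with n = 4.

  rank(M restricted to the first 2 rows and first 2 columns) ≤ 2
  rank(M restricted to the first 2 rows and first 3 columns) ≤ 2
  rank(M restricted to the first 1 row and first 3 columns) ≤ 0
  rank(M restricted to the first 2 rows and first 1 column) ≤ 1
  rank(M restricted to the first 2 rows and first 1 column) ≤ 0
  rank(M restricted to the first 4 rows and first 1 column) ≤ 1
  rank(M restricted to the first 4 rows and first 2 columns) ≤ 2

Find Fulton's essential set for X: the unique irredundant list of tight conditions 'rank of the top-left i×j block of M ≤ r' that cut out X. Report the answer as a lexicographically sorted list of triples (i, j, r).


Reconstructing r_w from the 7 given conditions:

  R[1]: 0 | 0 | 0 | 1
  R[2]: 0 | 1 | 1 | 2
  R[3]: 1 | 2 | 2 | 3
  R[4]: 1 | 2 | 3 | 4

giving w = (4, 2, 1, 3) via Δ²R.

ℓ(w)=4; the 2 essential cells (i,j,r):

[(1, 3, 0), (2, 1, 0)]


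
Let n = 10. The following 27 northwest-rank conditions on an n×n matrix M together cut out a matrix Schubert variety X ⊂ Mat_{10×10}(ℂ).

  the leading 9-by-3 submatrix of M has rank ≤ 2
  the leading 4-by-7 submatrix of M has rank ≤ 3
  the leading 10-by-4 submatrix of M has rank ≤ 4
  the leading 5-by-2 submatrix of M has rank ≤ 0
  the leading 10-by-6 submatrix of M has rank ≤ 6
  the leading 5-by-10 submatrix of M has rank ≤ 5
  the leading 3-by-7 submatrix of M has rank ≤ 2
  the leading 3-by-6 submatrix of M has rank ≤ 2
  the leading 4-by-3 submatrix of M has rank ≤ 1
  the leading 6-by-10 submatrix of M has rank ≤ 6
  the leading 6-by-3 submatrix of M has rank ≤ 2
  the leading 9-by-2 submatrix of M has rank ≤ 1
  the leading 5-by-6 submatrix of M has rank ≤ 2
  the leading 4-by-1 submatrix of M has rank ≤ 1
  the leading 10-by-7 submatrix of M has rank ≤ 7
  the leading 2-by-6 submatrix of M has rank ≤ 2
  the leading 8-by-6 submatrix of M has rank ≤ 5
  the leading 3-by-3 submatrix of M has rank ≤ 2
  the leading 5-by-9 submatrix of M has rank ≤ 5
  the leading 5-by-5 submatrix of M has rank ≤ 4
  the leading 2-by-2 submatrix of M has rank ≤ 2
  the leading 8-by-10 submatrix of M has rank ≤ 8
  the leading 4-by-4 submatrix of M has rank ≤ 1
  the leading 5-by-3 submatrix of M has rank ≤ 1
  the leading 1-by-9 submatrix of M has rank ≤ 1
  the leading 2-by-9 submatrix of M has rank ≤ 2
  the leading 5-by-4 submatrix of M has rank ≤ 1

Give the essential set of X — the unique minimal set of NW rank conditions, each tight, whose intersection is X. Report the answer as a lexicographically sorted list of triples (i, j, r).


Reconstructing r_w from the 27 given conditions:

  R[1]: 0 0 1 1 1 1 1 1 1 1
  R[2]: 0 0 1 1 2 2 2 2 2 2
  R[3]: 0 0 1 1 2 2 2 3 3 3
  R[4]: 0 0 1 1 2 2 3 4 4 4
  R[5]: 0 0 1 1 2 2 3 4 5 5
  R[6]: 1 1 2 2 3 3 4 5 6 6
  R[7]: 1 1 2 3 4 4 5 6 7 7
  R[8]: 1 1 2 3 4 5 6 7 8 8
  R[9]: 1 1 2 3 4 5 6 7 8 9
  R[10]: 1 2 3 4 5 6 7 8 9 10

the unique w with this rank table is (3, 5, 8, 7, 9, 1, 4, 6, 10, 2).

D(w) has 21 cells with 5 SE-corners; essential set:

[(3, 7, 2), (5, 2, 0), (5, 4, 1), (5, 6, 2), (9, 2, 1)]


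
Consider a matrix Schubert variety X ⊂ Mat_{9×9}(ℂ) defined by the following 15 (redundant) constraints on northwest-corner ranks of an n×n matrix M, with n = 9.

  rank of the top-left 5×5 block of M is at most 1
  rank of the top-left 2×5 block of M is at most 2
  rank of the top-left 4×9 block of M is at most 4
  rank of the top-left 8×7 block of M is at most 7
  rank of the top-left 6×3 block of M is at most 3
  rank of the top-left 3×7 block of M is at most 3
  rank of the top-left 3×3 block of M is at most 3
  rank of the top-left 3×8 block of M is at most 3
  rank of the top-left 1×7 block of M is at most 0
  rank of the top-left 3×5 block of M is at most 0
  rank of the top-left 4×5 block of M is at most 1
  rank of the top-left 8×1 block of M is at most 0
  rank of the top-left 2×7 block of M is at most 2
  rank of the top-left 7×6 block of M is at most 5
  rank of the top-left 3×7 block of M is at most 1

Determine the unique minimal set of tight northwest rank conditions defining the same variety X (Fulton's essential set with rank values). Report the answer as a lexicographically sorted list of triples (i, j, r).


Recovering R(i,j) via the rank-extension bound from the 15 conditions:

  0, 0, 0, 0, 0, 0, 0, 1, 1
  0, 0, 0, 0, 0, 1, 1, 2, 2
  0, 0, 0, 0, 0, 1, 1, 2, 3
  0, 1, 1, 1, 1, 2, 2, 3, 4
  0, 1, 1, 1, 1, 2, 3, 4, 5
  0, 1, 2, 2, 2, 3, 4, 5, 6
  0, 1, 2, 3, 3, 4, 5, 6, 7
  0, 1, 2, 3, 4, 5, 6, 7, 8
  1, 2, 3, 4, 5, 6, 7, 8, 9

so w = (8, 6, 9, 2, 7, 3, 4, 5, 1).

5 SE-corners of the 26-cell Rothe diagram give Ess(w):

[(1, 7, 0), (3, 5, 0), (3, 7, 1), (5, 5, 1), (8, 1, 0)]


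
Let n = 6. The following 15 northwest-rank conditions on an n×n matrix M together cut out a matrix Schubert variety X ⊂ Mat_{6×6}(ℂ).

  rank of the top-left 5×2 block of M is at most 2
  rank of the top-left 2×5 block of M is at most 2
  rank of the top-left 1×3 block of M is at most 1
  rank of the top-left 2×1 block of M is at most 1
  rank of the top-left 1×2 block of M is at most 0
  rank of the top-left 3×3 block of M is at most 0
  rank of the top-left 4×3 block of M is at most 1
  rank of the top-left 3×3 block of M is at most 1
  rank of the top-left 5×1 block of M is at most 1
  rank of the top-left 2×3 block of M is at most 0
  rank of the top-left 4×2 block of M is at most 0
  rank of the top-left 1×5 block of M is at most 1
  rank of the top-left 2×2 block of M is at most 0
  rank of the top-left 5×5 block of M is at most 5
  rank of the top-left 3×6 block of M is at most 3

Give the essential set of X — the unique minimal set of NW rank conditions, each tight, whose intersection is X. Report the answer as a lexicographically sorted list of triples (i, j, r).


Rank table r_w(6×6) implied by the 15 constraints:

  row 1: 0 | 0 | 0 | 1 | 1 | 1
  row 2: 0 | 0 | 0 | 1 | 2 | 2
  row 3: 0 | 0 | 0 | 1 | 2 | 3
  row 4: 0 | 0 | 1 | 2 | 3 | 4
  row 5: 1 | 1 | 2 | 3 | 4 | 5
  row 6: 1 | 2 | 3 | 4 | 5 | 6

second differences of R give the permutation w = (4, 5, 6, 3, 1, 2).

D(w) has 11 cells with 2 SE-corners; essential set:

[(3, 3, 0), (4, 2, 0)]


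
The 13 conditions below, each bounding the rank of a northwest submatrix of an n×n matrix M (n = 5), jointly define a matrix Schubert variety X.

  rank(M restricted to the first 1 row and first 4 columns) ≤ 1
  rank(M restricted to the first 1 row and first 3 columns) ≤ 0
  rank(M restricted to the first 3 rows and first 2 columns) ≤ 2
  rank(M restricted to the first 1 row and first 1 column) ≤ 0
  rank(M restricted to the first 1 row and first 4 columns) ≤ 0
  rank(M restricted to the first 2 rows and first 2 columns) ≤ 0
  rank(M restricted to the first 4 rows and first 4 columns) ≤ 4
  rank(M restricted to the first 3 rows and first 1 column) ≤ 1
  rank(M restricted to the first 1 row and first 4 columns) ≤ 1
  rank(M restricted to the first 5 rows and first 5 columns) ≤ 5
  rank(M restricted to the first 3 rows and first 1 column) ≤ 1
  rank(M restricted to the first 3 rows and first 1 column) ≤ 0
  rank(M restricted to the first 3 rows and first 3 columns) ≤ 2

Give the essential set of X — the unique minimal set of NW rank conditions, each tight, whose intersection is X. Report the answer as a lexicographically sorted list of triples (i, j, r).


Computing R[i][j] = min implied NW-rank bound (n=5, 13 conditions):

  0 | 0 | 0 | 0 | 1
  0 | 0 | 1 | 1 | 2
  0 | 1 | 2 | 2 | 3
  1 | 2 | 3 | 3 | 4
  1 | 2 | 3 | 4 | 5

giving w = (5, 3, 2, 1, 4) via Δ²R.

|D(w)|=7, |Ess(w)|=3:

[(1, 4, 0), (2, 2, 0), (3, 1, 0)]


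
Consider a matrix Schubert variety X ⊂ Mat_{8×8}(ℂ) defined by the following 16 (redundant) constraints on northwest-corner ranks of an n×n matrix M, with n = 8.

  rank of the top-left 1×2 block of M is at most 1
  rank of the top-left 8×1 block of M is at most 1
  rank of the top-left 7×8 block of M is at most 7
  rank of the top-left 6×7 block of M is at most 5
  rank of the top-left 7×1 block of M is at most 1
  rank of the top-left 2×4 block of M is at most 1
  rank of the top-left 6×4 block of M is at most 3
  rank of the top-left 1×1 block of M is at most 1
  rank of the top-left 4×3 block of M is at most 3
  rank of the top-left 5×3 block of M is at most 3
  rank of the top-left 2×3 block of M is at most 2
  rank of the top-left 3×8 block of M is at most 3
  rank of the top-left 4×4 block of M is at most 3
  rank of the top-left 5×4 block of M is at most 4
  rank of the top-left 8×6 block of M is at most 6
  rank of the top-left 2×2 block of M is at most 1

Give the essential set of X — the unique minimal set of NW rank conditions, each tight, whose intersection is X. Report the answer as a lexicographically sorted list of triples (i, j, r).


Recovering R(i,j) via the rank-extension bound from the 16 conditions:

  row 1: 1  1  1  1  1  1  1  1
  row 2: 1  1  1  1  2  2  2  2
  row 3: 1  2  2  2  3  3  3  3
  row 4: 1  2  3  3  4  4  4  4
  row 5: 1  2  3  3  4  5  5  5
  row 6: 1  2  3  3  4  5  5  6
  row 7: 1  2  3  4  5  6  6  7
  row 8: 1  2  3  4  5  6  7  8

so w = (1, 5, 2, 3, 6, 8, 4, 7).

3 SE-corners of the 6-cell Rothe diagram give Ess(w):

[(2, 4, 1), (6, 4, 3), (6, 7, 5)]


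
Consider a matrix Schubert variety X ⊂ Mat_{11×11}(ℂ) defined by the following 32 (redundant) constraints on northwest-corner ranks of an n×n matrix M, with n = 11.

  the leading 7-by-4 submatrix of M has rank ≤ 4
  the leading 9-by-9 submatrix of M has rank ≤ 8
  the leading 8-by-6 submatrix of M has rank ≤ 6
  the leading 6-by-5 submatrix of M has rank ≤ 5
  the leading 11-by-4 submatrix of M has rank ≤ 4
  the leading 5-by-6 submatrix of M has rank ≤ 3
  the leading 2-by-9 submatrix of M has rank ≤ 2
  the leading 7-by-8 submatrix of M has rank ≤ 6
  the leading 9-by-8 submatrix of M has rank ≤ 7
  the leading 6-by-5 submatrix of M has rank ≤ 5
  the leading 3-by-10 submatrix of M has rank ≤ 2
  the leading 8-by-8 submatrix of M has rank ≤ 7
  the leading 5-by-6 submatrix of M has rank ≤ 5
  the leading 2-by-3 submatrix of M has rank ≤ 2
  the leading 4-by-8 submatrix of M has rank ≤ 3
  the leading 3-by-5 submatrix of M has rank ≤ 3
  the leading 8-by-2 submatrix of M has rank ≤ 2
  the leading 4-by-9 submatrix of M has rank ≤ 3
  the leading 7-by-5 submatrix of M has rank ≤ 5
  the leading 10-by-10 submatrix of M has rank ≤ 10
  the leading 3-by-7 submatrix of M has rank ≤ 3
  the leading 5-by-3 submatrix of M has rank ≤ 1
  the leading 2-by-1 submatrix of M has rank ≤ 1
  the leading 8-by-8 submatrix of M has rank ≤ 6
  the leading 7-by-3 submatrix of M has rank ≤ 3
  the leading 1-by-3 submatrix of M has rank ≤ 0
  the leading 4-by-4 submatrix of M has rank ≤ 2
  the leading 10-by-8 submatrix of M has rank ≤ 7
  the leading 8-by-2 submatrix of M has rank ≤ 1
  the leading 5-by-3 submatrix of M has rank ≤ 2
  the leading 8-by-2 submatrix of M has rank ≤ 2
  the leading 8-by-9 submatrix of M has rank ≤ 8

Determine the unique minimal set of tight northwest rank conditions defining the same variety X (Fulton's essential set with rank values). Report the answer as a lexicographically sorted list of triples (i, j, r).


Reconstructing r_w from the 32 given conditions:

  0  0  0  1  1  1  1  1  1  1  1
  1  1  1  2  2  2  2  2  2  2  2
  1  1  1  2  2  2  2  2  2  2  3
  1  1  1  2  3  3  3  3  3  3  4
  1  1  1  2  3  3  4  4  4  4  5
  1  1  2  3  4  4  5  5  5  5  6
  1  1  2  3  4  5  6  6  6  6  7
  1  1  2  3  4  5  6  6  7  7  8
  1  2  3  4  5  6  7  7  8  8  9
  1  2  3  4  5  6  7  7  8  9  10
  1  2  3  4  5  6  7  8  9  10  11

so w = (4, 1, 11, 5, 7, 3, 6, 9, 2, 10, 8).

D(w) has 21 cells with 7 SE-corners; essential set:

[(1, 3, 0), (3, 10, 2), (5, 3, 1), (5, 6, 3), (8, 2, 1), (8, 8, 6), (10, 8, 7)]


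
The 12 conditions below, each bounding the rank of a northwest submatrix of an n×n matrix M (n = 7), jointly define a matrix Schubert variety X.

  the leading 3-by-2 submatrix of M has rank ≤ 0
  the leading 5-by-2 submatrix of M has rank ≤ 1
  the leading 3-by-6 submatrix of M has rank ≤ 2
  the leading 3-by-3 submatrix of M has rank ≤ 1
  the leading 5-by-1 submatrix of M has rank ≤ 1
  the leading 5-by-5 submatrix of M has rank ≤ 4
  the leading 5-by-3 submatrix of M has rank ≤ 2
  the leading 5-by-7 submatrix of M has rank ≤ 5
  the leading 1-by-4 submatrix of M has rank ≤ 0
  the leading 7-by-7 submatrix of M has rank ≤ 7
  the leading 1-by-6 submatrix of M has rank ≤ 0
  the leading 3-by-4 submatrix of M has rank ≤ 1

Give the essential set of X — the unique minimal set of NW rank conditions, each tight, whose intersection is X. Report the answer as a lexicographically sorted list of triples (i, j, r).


Recovering R(i,j) via the rank-extension bound from the 12 conditions:

  row 1: 0, 0, 0, 0, 0, 0, 1
  row 2: 0, 0, 1, 1, 1, 1, 2
  row 3: 0, 0, 1, 1, 2, 2, 3
  row 4: 1, 1, 2, 2, 3, 3, 4
  row 5: 1, 1, 2, 3, 4, 4, 5
  row 6: 1, 2, 3, 4, 5, 5, 6
  row 7: 1, 2, 3, 4, 5, 6, 7

reading off 1-entries of Δ²R: w = (7, 3, 5, 1, 4, 2, 6).

Fulton essential set (4 of the 12 Rothe cells):

[(1, 6, 0), (3, 2, 0), (3, 4, 1), (5, 2, 1)]


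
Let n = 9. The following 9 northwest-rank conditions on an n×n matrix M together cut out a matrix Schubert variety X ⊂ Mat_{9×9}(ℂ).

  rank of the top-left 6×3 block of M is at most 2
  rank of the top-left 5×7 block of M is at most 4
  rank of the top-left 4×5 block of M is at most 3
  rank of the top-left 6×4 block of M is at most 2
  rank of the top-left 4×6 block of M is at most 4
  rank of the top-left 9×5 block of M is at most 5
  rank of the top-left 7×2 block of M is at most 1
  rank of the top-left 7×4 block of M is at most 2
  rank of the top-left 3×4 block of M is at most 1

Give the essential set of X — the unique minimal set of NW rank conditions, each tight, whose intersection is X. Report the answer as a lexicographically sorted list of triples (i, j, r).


Rank table r_w(9×9) implied by the 9 constraints:

  R[1]: 1, 1, 1, 1, 1, 1, 1, 1, 1
  R[2]: 1, 1, 1, 1, 2, 2, 2, 2, 2
  R[3]: 1, 1, 1, 1, 2, 3, 3, 3, 3
  R[4]: 1, 1, 2, 2, 3, 4, 4, 4, 4
  R[5]: 1, 1, 2, 2, 3, 4, 4, 5, 5
  R[6]: 1, 1, 2, 2, 3, 4, 5, 6, 6
  R[7]: 1, 1, 2, 2, 3, 4, 5, 6, 7
  R[8]: 1, 2, 3, 3, 4, 5, 6, 7, 8
  R[9]: 1, 2, 3, 4, 5, 6, 7, 8, 9

giving w = (1, 5, 6, 3, 8, 7, 9, 2, 4) via Δ²R.

|D(w)|=14, |Ess(w)|=4:

[(3, 4, 1), (5, 7, 4), (7, 2, 1), (7, 4, 2)]


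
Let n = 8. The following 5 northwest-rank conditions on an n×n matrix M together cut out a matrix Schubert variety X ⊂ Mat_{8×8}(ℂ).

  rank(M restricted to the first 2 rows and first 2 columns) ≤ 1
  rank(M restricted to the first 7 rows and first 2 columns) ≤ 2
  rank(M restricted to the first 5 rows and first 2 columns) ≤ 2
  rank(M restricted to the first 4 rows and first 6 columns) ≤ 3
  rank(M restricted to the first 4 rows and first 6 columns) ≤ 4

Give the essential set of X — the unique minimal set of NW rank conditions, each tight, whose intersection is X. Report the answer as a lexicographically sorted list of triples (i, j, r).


Reconstructing r_w from the 5 given conditions:

  row 1: 1  1  1  1  1  1  1  1
  row 2: 1  1  2  2  2  2  2  2
  row 3: 1  2  3  3  3  3  3  3
  row 4: 1  2  3  3  3  3  4  4
  row 5: 1  2  3  4  4  4  5  5
  row 6: 1  2  3  4  5  5  6  6
  row 7: 1  2  3  4  5  6  7  7
  row 8: 1  2  3  4  5  6  7  8

so w = (1, 3, 2, 7, 4, 5, 6, 8).

ℓ(w)=4; the 2 essential cells (i,j,r):

[(2, 2, 1), (4, 6, 3)]


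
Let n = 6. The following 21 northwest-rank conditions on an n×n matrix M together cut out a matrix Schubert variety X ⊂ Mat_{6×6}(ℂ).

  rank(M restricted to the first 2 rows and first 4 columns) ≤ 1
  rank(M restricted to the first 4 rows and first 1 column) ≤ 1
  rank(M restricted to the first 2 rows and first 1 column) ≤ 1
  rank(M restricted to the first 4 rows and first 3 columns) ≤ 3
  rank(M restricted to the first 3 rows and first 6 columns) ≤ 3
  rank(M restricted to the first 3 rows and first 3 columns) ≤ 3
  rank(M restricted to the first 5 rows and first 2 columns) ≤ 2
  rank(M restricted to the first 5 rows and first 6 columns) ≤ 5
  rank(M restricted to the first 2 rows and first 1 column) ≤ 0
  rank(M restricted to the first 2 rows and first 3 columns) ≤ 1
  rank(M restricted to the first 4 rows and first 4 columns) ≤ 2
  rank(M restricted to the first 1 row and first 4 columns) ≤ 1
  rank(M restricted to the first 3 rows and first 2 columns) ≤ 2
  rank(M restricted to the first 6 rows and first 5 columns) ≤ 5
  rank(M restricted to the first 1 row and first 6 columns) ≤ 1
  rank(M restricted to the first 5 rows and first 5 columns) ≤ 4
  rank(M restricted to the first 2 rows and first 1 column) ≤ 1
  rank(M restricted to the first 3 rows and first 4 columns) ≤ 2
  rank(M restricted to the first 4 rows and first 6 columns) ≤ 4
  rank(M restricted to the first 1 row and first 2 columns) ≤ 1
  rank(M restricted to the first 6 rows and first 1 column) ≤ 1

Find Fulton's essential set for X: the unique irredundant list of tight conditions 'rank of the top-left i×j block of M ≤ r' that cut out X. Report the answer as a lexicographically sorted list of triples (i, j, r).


Recovering R(i,j) via the rank-extension bound from the 21 conditions:

  i=1: 0  1  1  1  1  1
  i=2: 0  1  1  1  2  2
  i=3: 1  2  2  2  3  3
  i=4: 1  2  2  2  3  4
  i=5: 1  2  3  3  4  5
  i=6: 1  2  3  4  5  6

hence w(1..6) = (2, 5, 1, 6, 3, 4).

Fulton essential set (3 of the 6 Rothe cells):

[(2, 1, 0), (2, 4, 1), (4, 4, 2)]


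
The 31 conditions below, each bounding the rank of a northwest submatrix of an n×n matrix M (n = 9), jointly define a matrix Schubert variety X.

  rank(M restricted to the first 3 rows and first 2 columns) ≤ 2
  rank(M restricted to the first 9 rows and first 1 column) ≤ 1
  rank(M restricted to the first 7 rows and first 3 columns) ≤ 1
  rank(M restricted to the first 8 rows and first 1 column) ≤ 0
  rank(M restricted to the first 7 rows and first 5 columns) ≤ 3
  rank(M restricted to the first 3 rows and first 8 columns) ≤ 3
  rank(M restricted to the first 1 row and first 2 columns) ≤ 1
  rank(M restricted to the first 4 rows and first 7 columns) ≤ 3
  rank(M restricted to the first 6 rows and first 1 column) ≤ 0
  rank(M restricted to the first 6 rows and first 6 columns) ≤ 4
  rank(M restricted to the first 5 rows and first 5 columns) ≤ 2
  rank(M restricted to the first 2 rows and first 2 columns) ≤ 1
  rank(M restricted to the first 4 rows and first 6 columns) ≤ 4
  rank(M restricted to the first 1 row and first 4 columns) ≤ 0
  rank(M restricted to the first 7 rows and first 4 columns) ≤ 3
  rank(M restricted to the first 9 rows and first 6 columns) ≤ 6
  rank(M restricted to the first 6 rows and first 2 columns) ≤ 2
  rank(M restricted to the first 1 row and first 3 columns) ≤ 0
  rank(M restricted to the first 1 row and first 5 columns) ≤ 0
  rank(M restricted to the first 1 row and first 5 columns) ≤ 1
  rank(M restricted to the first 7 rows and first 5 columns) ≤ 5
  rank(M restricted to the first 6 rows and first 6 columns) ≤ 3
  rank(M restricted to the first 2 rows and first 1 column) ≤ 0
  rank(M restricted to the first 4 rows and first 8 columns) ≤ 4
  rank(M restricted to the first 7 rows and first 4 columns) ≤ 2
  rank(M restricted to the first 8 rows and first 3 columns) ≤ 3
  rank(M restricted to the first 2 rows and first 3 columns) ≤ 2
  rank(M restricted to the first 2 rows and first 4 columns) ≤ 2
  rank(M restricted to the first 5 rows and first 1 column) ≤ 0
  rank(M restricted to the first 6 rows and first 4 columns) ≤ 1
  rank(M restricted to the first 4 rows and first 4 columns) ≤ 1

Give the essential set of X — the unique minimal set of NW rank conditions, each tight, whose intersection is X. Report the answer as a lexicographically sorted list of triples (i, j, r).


Rank table r_w(9×9) implied by the 31 constraints:

  R[1]: 0  0  0  0  0  1  1  1  1
  R[2]: 0  1  1  1  1  2  2  2  2
  R[3]: 0  1  1  1  2  3  3  3  3
  R[4]: 0  1  1  1  2  3  3  4  4
  R[5]: 0  1  1  1  2  3  4  5  5
  R[6]: 0  1  1  1  2  3  4  5  6
  R[7]: 0  1  1  2  3  4  5  6  7
  R[8]: 0  1  2  3  4  5  6  7  8
  R[9]: 1  2  3  4  5  6  7  8  9

reading off 1-entries of Δ²R: w = (6, 2, 5, 8, 7, 9, 4, 3, 1).

Fulton essential set (5 of the 22 Rothe cells):

[(1, 5, 0), (4, 7, 3), (6, 4, 1), (7, 3, 1), (8, 1, 0)]


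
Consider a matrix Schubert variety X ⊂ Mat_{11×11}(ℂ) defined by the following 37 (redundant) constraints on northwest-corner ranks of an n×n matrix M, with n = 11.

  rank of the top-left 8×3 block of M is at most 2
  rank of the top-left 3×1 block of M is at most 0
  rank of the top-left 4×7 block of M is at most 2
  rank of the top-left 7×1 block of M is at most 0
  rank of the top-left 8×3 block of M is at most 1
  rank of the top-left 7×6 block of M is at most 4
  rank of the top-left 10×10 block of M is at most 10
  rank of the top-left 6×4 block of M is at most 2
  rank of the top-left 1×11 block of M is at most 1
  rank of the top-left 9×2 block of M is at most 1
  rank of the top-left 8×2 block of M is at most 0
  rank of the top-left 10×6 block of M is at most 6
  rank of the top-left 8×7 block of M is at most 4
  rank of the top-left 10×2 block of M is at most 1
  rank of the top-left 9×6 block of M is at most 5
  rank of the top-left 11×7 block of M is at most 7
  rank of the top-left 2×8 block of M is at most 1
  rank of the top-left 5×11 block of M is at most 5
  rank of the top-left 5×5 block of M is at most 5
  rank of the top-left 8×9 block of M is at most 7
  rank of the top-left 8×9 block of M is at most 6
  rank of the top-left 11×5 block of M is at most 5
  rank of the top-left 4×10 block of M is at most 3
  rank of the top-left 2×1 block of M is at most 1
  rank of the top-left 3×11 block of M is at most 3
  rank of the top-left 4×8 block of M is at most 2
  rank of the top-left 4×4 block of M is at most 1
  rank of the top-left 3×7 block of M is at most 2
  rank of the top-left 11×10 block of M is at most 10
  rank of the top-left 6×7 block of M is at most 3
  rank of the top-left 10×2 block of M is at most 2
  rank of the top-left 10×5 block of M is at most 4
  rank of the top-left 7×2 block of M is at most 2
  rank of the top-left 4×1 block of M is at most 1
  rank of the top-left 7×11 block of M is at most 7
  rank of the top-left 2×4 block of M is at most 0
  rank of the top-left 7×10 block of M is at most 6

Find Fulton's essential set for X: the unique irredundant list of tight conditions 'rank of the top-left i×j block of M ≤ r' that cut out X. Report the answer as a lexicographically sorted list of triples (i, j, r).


Rank table r_w(11×11) implied by the 37 constraints:

  R[1]: 0 0 0 0 1 1 1 1 1 1 1
  R[2]: 0 0 0 0 1 1 1 1 2 2 2
  R[3]: 0 0 1 1 2 2 2 2 3 3 3
  R[4]: 0 0 1 1 2 2 2 2 3 3 4
  R[5]: 0 0 1 2 3 3 3 3 4 4 5
  R[6]: 0 0 1 2 3 3 3 4 5 5 6
  R[7]: 0 0 1 2 3 4 4 5 6 6 7
  R[8]: 0 0 1 2 3 4 4 5 6 7 8
  R[9]: 1 1 2 3 4 5 5 6 7 8 9
  R[10]: 1 1 2 3 4 5 6 7 8 9 10
  R[11]: 1 2 3 4 5 6 7 8 9 10 11

hence w(1..11) = (5, 9, 3, 11, 4, 8, 6, 10, 1, 7, 2).

ℓ(w)=32; the 9 essential cells (i,j,r):

[(2, 4, 0), (2, 8, 1), (4, 4, 1), (4, 8, 2), (4, 10, 3), (6, 7, 3), (8, 2, 0), (8, 7, 4), (10, 2, 1)]


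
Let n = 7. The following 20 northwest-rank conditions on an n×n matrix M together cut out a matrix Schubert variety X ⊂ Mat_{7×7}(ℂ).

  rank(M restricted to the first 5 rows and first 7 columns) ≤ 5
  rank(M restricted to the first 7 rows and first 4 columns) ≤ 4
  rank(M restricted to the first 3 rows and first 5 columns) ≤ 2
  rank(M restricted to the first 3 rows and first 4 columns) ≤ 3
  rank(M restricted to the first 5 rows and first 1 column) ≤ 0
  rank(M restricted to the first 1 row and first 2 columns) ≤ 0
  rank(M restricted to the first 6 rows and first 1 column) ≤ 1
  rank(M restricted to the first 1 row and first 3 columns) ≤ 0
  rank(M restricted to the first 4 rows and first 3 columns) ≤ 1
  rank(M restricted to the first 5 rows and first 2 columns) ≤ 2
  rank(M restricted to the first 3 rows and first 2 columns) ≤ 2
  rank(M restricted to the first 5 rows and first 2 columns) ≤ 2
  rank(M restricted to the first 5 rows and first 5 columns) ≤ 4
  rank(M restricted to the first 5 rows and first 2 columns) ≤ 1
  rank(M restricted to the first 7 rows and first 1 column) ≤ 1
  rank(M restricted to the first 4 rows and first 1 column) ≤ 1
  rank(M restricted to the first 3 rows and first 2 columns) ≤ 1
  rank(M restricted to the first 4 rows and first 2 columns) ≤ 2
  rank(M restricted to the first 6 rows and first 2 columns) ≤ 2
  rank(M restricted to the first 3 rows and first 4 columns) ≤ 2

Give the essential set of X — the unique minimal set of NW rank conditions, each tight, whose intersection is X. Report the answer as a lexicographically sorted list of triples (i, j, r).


Reconstructing r_w from the 20 given conditions:

  row 1: 0 0 0 1 1 1 1
  row 2: 0 1 1 2 2 2 2
  row 3: 0 1 1 2 2 3 3
  row 4: 0 1 1 2 3 4 4
  row 5: 0 1 2 3 4 5 5
  row 6: 1 2 3 4 5 6 6
  row 7: 1 2 3 4 5 6 7

hence w(1..7) = (4, 2, 6, 5, 3, 1, 7).

|D(w)|=10, |Ess(w)|=4:

[(1, 3, 0), (3, 5, 2), (4, 3, 1), (5, 1, 0)]


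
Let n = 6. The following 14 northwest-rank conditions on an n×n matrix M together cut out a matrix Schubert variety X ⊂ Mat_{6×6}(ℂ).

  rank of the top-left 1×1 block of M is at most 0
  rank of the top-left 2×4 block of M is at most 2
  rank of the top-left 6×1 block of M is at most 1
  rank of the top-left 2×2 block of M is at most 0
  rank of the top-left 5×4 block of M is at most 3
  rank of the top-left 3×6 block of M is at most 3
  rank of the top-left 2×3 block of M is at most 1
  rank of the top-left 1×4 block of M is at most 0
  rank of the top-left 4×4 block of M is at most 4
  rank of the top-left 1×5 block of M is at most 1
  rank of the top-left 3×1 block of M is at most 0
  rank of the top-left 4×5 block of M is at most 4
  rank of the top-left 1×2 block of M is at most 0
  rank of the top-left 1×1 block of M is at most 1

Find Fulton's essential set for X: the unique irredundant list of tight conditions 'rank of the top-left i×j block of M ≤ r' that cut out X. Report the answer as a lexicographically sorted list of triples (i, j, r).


Reconstructing r_w from the 14 given conditions:

  i=1: 0, 0, 0, 0, 1, 1
  i=2: 0, 0, 1, 1, 2, 2
  i=3: 0, 1, 2, 2, 3, 3
  i=4: 1, 2, 3, 3, 4, 4
  i=5: 1, 2, 3, 3, 4, 5
  i=6: 1, 2, 3, 4, 5, 6

so w = (5, 3, 2, 1, 6, 4).

Fulton essential set (4 of the 8 Rothe cells):

[(1, 4, 0), (2, 2, 0), (3, 1, 0), (5, 4, 3)]


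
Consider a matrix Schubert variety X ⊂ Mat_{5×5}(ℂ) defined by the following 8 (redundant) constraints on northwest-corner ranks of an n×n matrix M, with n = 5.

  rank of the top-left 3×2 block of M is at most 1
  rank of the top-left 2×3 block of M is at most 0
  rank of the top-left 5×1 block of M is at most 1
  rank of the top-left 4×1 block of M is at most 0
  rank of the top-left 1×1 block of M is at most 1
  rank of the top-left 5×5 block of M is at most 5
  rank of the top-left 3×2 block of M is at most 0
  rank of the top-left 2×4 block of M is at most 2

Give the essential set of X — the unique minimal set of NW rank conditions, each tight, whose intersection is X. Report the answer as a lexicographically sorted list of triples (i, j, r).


Propagating the 8 rank bounds to every northwest block:

  0 0 0 1 1
  0 0 0 1 2
  0 0 1 2 3
  0 1 2 3 4
  1 2 3 4 5

second differences of R give the permutation w = (4, 5, 3, 2, 1).

D(w) has 9 cells with 3 SE-corners; essential set:

[(2, 3, 0), (3, 2, 0), (4, 1, 0)]


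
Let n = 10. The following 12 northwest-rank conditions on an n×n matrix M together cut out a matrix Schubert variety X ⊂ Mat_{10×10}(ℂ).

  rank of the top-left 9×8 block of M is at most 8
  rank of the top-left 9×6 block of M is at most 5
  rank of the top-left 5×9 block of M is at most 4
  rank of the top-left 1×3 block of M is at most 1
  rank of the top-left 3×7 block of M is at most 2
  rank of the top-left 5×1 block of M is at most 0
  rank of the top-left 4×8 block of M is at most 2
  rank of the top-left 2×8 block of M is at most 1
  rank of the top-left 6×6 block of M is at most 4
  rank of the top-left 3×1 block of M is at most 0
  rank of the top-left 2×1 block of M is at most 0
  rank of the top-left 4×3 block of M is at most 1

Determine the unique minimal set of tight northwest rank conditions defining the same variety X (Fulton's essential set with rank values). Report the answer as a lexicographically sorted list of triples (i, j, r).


Rank table r_w(10×10) implied by the 12 constraints:

  row 1: 0 1 1 1 1 1 1 1 1 1
  row 2: 0 1 1 1 1 1 1 1 2 2
  row 3: 0 1 1 2 2 2 2 2 3 3
  row 4: 0 1 1 2 2 2 2 2 3 4
  row 5: 0 1 2 3 3 3 3 3 4 5
  row 6: 1 2 3 4 4 4 4 4 5 6
  row 7: 1 2 3 4 5 5 5 5 6 7
  row 8: 1 2 3 4 5 5 6 6 7 8
  row 9: 1 2 3 4 5 5 6 7 8 9
  row 10: 1 2 3 4 5 6 7 8 9 10

giving w = (2, 9, 4, 10, 3, 1, 5, 7, 8, 6) via Δ²R.

Rothe diagram D(w) (19 cells), 5 SE-corners (essential conditions):

[(2, 8, 1), (4, 3, 1), (4, 8, 2), (5, 1, 0), (9, 6, 5)]


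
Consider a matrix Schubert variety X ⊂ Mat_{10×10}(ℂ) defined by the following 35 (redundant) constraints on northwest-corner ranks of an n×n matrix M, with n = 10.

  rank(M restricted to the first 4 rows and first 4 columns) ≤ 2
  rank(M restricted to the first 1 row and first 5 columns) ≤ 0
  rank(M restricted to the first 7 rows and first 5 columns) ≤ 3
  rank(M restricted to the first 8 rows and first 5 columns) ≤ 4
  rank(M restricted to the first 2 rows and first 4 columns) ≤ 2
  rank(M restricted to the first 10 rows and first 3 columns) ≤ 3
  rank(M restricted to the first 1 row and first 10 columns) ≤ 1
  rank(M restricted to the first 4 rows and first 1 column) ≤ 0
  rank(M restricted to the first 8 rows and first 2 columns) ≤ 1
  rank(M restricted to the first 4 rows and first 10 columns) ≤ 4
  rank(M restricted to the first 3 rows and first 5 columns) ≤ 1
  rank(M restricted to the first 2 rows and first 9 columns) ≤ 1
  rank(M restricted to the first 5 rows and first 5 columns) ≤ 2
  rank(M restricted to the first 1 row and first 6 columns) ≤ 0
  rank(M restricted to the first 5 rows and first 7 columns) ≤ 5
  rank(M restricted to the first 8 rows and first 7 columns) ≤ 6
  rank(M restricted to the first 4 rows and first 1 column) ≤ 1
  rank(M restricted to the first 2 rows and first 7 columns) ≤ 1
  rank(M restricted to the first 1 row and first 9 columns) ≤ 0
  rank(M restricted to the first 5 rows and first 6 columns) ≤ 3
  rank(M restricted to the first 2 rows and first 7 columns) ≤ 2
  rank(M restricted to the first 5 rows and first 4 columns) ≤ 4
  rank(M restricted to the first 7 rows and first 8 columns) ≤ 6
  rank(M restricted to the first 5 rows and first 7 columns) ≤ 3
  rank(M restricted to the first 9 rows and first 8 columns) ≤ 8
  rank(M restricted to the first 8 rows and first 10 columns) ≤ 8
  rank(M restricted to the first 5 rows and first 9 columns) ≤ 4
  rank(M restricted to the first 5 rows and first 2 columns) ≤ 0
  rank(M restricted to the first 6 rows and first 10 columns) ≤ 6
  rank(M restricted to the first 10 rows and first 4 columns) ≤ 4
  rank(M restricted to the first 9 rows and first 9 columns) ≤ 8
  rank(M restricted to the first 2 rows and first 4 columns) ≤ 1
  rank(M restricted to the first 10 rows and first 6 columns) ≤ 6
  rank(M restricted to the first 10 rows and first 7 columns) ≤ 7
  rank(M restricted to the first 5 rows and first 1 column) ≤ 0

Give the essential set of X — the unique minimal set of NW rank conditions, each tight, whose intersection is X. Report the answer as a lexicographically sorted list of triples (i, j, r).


Propagating the 35 rank bounds to every northwest block:

  0 0 0 0 0 0 0 0 0 1
  0 0 1 1 1 1 1 1 1 2
  0 0 1 1 1 2 2 2 2 3
  0 0 1 2 2 3 3 3 3 4
  0 0 1 2 2 3 3 4 4 5
  1 1 2 3 3 4 4 5 5 6
  1 1 2 3 3 4 5 6 6 7
  1 1 2 3 4 5 6 7 7 8
  1 2 3 4 5 6 7 8 8 9
  1 2 3 4 5 6 7 8 9 10

hence w(1..10) = (10, 3, 6, 4, 8, 1, 7, 5, 2, 9).

|D(w)|=24, |Ess(w)|=7:

[(1, 9, 0), (3, 5, 1), (5, 2, 0), (5, 5, 2), (5, 7, 3), (7, 5, 3), (8, 2, 1)]


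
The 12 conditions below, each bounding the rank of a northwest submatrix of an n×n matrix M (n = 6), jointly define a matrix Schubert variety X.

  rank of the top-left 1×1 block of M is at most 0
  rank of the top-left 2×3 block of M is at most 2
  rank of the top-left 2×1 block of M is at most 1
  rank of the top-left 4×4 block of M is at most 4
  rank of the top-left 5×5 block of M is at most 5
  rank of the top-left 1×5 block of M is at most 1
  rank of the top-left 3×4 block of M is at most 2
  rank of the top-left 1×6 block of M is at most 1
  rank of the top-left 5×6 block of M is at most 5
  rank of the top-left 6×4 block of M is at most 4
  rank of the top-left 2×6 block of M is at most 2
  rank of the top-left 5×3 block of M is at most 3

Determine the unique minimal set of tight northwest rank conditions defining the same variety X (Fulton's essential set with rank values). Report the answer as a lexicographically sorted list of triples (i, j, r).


Propagating the 12 rank bounds to every northwest block:

  i=1: 0 | 1 | 1 | 1 | 1 | 1
  i=2: 1 | 2 | 2 | 2 | 2 | 2
  i=3: 1 | 2 | 2 | 2 | 3 | 3
  i=4: 1 | 2 | 3 | 3 | 4 | 4
  i=5: 1 | 2 | 3 | 4 | 5 | 5
  i=6: 1 | 2 | 3 | 4 | 5 | 6

giving w = (2, 1, 5, 3, 4, 6) via Δ²R.

ℓ(w)=3; the 2 essential cells (i,j,r):

[(1, 1, 0), (3, 4, 2)]


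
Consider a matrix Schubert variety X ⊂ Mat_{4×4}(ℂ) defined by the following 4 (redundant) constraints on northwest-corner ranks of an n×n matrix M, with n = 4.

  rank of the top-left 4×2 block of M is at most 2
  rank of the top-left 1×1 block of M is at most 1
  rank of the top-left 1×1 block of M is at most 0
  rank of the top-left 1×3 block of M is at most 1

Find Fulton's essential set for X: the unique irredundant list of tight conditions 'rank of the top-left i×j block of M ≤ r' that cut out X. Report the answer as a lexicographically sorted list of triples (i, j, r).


Rank table r_w(4×4) implied by the 4 constraints:

  R[1]: 0 | 1 | 1 | 1
  R[2]: 1 | 2 | 2 | 2
  R[3]: 1 | 2 | 3 | 3
  R[4]: 1 | 2 | 3 | 4

so w = (2, 1, 3, 4).

1 SE-corner of the 1-cell Rothe diagram gives Ess(w):

[(1, 1, 0)]


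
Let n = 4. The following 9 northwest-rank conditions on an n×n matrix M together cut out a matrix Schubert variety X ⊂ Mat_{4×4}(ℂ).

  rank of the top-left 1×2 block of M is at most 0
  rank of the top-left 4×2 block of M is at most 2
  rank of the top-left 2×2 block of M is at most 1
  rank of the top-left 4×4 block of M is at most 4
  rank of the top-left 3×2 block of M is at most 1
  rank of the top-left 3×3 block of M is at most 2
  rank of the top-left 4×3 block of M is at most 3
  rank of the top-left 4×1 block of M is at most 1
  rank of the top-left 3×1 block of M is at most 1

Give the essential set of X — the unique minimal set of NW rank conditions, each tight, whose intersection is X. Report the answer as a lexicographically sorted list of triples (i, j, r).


Computing R[i][j] = min implied NW-rank bound (n=4, 9 conditions):

  0 | 0 | 1 | 1
  1 | 1 | 2 | 2
  1 | 1 | 2 | 3
  1 | 2 | 3 | 4

hence w(1..4) = (3, 1, 4, 2).

ℓ(w)=3; the 2 essential cells (i,j,r):

[(1, 2, 0), (3, 2, 1)]
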